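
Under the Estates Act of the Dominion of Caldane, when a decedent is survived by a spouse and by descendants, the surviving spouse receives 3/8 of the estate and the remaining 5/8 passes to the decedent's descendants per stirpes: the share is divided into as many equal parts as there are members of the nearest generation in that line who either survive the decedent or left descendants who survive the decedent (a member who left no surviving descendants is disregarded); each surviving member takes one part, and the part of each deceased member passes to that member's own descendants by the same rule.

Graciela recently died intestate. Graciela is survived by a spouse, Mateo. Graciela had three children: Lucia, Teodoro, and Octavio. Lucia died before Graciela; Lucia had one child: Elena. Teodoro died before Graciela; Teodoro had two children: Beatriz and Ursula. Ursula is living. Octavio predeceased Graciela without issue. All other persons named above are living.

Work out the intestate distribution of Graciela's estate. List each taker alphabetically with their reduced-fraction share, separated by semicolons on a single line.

Beatriz 5/32; Elena 5/16; Mateo 3/8; Ursula 5/32

Mateo, as surviving spouse, takes 3/8.
The remaining 5/8 passes to Graciela's descendants per stirpes.
Octavio left no surviving issue, so that branch lapses and is disregarded.
The 5/8 is divided into 2 equal shares of 5/16 among Lucia, Teodoro.
Lucia predeceased; the 5/16 allotted to Lucia's branch passes to Lucia's issue by representation.
Elena is the sole taker at this level and receives the full 5/16.
Teodoro predeceased; the 5/16 allotted to Teodoro's branch passes to Teodoro's issue by representation.
The 5/16 is divided into 2 equal shares of 5/32 among Beatriz, Ursula.
Beatriz is living and takes 5/32.
Ursula is living and takes 5/32.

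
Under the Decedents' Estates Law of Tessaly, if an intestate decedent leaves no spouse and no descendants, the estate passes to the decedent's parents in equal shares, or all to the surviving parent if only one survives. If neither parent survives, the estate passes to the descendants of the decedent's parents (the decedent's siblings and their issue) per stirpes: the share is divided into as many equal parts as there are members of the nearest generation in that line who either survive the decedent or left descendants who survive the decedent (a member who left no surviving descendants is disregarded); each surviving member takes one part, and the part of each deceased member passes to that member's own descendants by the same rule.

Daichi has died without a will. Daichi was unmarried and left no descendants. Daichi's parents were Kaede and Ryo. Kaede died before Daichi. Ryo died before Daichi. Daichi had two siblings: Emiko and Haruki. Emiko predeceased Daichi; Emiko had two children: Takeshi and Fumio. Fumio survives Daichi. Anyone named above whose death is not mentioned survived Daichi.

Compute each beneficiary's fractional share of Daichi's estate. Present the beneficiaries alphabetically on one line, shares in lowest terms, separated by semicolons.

Fumio 1/4; Haruki 1/2; Takeshi 1/4

Neither parent survives and there are no descendants, so the estate passes to Daichi's siblings and their issue per stirpes.
The estate is divided into 2 equal shares of 1/2 among Emiko, Haruki.
Emiko predeceased; the 1/2 allotted to Emiko's branch passes to Emiko's issue by representation.
The 1/2 is divided into 2 equal shares of 1/4 among Takeshi, Fumio.
Takeshi is living and takes 1/4.
Fumio is living and takes 1/4.
Haruki is living and takes 1/2.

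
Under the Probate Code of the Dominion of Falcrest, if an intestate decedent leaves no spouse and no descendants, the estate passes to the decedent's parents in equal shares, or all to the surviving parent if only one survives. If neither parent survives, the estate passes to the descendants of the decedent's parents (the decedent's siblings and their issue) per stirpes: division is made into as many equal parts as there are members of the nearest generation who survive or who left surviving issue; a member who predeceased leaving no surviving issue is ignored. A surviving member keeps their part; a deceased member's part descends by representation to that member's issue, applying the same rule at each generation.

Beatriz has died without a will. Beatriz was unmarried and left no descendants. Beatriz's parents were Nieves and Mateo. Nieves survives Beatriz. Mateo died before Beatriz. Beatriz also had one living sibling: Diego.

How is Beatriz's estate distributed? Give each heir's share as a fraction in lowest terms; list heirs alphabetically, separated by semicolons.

Only one parent, Nieves, survives, so Nieves takes the entire estate. The siblings take nothing because a surviving parent has priority.

Nieves 1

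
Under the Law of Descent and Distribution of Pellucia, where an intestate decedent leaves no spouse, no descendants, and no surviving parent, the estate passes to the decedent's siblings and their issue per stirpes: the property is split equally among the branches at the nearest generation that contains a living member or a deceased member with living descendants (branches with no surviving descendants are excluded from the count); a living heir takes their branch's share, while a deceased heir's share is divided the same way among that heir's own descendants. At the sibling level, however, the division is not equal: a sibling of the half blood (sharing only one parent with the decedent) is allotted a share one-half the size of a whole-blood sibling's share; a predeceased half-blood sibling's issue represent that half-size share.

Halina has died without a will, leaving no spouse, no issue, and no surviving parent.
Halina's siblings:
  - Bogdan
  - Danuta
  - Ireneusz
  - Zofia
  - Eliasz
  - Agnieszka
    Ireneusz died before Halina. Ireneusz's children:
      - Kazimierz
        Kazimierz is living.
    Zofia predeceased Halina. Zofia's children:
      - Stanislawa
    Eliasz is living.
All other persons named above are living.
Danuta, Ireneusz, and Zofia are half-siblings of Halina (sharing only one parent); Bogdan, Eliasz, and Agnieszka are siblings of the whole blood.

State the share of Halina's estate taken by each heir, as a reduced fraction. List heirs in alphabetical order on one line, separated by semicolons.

No spouse, descendants, or parent survives, so the estate passes to Halina's siblings per stirpes.
Half-blood siblings count for one-half the weight of whole-blood siblings at the initial division.
Dividing 1 in proportion to weights (total weight 9/2): Bogdan (weight 1) → 2/9; Danuta (weight 1/2) → 1/9; Ireneusz (weight 1/2) → 1/9; Zofia (weight 1/2) → 1/9; Eliasz (weight 1) → 2/9; Agnieszka (weight 1) → 2/9.
Bogdan is living and takes 2/9.
Danuta is living and takes 1/9.
Ireneusz predeceased; the 1/9 allotted to Ireneusz's branch passes to Ireneusz's issue by representation.
Kazimierz is the sole taker at this level and receives the full 1/9.
Zofia predeceased; the 1/9 allotted to Zofia's branch passes to Zofia's issue by representation.
Stanislawa is the sole taker at this level and receives the full 1/9.
Eliasz is living and takes 2/9.
Agnieszka is living and takes 2/9.

Agnieszka 2/9; Bogdan 2/9; Danuta 1/9; Eliasz 2/9; Kazimierz 1/9; Stanislawa 1/9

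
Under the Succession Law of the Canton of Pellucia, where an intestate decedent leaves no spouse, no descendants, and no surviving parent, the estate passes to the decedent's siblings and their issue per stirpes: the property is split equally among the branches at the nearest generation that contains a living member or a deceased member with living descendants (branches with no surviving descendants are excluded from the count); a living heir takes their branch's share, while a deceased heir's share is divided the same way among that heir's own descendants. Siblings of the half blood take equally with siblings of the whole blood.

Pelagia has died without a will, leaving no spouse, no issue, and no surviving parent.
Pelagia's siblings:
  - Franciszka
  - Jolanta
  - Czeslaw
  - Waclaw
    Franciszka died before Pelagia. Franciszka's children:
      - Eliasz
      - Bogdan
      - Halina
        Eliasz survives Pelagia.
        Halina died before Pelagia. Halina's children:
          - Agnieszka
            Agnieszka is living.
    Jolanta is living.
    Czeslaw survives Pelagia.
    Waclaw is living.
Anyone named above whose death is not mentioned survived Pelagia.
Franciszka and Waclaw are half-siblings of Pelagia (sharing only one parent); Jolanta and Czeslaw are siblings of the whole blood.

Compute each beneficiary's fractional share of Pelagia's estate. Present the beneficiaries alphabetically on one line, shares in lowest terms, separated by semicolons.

Agnieszka 1/12; Bogdan 1/12; Czeslaw 1/4; Eliasz 1/12; Jolanta 1/4; Waclaw 1/4

No spouse, descendants, or parent survives, so the estate passes to Pelagia's siblings per stirpes.
Half-blood and whole-blood siblings take equally under the stated rule.
The estate is divided into 4 equal shares of 1/4 among Franciszka, Jolanta, Czeslaw, Waclaw.
Franciszka predeceased; the 1/4 allotted to Franciszka's branch passes to Franciszka's issue by representation.
The 1/4 is divided into 3 equal shares of 1/12 among Eliasz, Bogdan, Halina.
Eliasz is living and takes 1/12.
Bogdan is living and takes 1/12.
Halina predeceased; the 1/12 allotted to Halina's branch passes to Halina's issue by representation.
Agnieszka is the sole taker at this level and receives the full 1/12.
Jolanta is living and takes 1/4.
Czeslaw is living and takes 1/4.
Waclaw is living and takes 1/4.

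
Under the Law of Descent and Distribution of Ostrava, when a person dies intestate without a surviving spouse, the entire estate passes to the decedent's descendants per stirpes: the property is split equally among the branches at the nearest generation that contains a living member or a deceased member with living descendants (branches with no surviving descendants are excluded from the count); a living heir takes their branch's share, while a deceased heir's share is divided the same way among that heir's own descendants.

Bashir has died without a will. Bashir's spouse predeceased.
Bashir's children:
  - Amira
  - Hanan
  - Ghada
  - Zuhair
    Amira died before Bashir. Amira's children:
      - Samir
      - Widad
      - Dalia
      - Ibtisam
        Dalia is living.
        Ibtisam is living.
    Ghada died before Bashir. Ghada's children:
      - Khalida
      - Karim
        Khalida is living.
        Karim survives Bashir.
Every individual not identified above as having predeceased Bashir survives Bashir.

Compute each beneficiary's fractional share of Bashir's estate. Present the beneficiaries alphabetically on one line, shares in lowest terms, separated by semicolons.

Dalia 1/16; Hanan 1/4; Ibtisam 1/16; Karim 1/8; Khalida 1/8; Samir 1/16; Widad 1/16; Zuhair 1/4

There is no surviving spouse, so the entire estate passes to Bashir's descendants per stirpes.
The estate is divided into 4 equal shares of 1/4 among Amira, Hanan, Ghada, Zuhair.
Amira predeceased; the 1/4 allotted to Amira's branch passes to Amira's issue by representation.
The 1/4 is divided into 4 equal shares of 1/16 among Samir, Widad, Dalia, Ibtisam.
Samir is living and takes 1/16.
Widad is living and takes 1/16.
Dalia is living and takes 1/16.
Ibtisam is living and takes 1/16.
Hanan is living and takes 1/4.
Ghada predeceased; the 1/4 allotted to Ghada's branch passes to Ghada's issue by representation.
The 1/4 is divided into 2 equal shares of 1/8 among Khalida, Karim.
Khalida is living and takes 1/8.
Karim is living and takes 1/8.
Zuhair is living and takes 1/4.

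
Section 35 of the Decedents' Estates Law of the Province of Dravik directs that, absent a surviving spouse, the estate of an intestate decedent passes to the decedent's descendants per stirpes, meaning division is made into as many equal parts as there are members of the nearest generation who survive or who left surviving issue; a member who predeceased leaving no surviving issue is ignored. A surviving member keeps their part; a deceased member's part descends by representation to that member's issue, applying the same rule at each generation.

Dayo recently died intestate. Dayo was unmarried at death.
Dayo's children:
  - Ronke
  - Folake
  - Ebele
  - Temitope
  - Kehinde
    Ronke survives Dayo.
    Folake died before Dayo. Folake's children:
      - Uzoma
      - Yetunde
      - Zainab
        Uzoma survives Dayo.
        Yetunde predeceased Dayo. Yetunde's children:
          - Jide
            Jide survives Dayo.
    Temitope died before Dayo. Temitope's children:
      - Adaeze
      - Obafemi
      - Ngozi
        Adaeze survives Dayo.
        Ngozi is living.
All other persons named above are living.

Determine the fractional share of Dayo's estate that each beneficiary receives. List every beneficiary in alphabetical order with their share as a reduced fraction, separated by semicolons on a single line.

Adaeze 1/15; Ebele 1/5; Jide 1/15; Kehinde 1/5; Ngozi 1/15; Obafemi 1/15; Ronke 1/5; Uzoma 1/15; Zainab 1/15

There is no surviving spouse, so the entire estate passes to Dayo's descendants per stirpes.
The estate is divided into 5 equal shares of 1/5 among Ronke, Folake, Ebele, Temitope, Kehinde.
Ronke is living and takes 1/5.
Folake predeceased; the 1/5 allotted to Folake's branch passes to Folake's issue by representation.
The 1/5 is divided into 3 equal shares of 1/15 among Uzoma, Yetunde, Zainab.
Uzoma is living and takes 1/15.
Yetunde predeceased; the 1/15 allotted to Yetunde's branch passes to Yetunde's issue by representation.
Jide is the sole taker at this level and receives the full 1/15.
Zainab is living and takes 1/15.
Ebele is living and takes 1/5.
Temitope predeceased; the 1/5 allotted to Temitope's branch passes to Temitope's issue by representation.
The 1/5 is divided into 3 equal shares of 1/15 among Adaeze, Obafemi, Ngozi.
Adaeze is living and takes 1/15.
Obafemi is living and takes 1/15.
Ngozi is living and takes 1/15.
Kehinde is living and takes 1/5.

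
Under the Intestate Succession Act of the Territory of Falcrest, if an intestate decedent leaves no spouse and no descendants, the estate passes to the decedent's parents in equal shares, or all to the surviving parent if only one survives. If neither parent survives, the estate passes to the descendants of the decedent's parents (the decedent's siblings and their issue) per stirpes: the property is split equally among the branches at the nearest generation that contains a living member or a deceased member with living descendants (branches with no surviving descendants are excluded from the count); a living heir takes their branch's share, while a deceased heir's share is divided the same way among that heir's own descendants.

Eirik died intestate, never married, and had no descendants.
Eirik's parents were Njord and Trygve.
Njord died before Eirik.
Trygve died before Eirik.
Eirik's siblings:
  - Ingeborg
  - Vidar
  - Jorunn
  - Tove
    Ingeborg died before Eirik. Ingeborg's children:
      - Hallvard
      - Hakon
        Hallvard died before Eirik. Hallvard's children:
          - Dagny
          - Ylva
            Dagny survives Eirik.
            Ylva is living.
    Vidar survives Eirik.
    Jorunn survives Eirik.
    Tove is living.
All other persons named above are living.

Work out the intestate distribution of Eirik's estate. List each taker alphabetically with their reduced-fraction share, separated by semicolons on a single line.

Neither parent survives and there are no descendants, so the estate passes to Eirik's siblings and their issue per stirpes.
The estate is divided into 4 equal shares of 1/4 among Ingeborg, Vidar, Jorunn, Tove.
Ingeborg predeceased; the 1/4 allotted to Ingeborg's branch passes to Ingeborg's issue by representation.
The 1/4 is divided into 2 equal shares of 1/8 among Hallvard, Hakon.
Hallvard predeceased; the 1/8 allotted to Hallvard's branch passes to Hallvard's issue by representation.
The 1/8 is divided into 2 equal shares of 1/16 among Dagny, Ylva.
Dagny is living and takes 1/16.
Ylva is living and takes 1/16.
Hakon is living and takes 1/8.
Vidar is living and takes 1/4.
Jorunn is living and takes 1/4.
Tove is living and takes 1/4.

Dagny 1/16; Hakon 1/8; Jorunn 1/4; Tove 1/4; Vidar 1/4; Ylva 1/16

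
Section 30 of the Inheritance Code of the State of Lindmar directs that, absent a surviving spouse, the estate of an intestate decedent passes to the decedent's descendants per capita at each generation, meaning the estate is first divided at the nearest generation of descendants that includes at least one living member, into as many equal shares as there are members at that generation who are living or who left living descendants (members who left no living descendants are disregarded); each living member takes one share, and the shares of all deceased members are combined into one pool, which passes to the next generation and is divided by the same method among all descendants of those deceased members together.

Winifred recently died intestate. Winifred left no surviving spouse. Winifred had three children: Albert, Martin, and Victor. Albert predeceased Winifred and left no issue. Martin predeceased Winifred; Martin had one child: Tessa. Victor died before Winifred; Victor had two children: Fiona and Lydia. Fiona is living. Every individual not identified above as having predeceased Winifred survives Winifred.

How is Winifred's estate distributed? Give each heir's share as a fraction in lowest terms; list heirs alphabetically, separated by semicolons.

Fiona 1/3; Lydia 1/3; Tessa 1/3

There is no surviving spouse, so the entire estate passes to Winifred's descendants per capita at each generation.
No one at generation 1 (Martin, Victor) is living; moving to the next generation.
At generation 2 (Tessa, Fiona, Lydia) there are 3 shares of (1)/3 = 1/3 each.
Living: Tessa, Fiona, and Lydia — each takes 1/3.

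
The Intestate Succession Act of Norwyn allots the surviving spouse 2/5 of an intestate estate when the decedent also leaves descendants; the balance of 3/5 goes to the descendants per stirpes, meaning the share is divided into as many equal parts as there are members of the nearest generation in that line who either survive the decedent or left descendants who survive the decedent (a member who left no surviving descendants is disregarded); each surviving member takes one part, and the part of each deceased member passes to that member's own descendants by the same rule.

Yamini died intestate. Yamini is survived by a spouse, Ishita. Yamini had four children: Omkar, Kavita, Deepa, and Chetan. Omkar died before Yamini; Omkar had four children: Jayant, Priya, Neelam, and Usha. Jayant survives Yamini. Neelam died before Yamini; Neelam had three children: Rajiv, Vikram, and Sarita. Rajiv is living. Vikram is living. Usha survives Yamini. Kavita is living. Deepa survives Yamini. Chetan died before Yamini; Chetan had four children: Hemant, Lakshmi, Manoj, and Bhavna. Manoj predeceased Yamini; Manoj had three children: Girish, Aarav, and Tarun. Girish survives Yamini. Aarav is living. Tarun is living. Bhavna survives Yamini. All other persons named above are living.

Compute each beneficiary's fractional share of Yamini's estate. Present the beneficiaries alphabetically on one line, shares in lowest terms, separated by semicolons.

Aarav 1/80; Bhavna 3/80; Deepa 3/20; Girish 1/80; Hemant 3/80; Ishita 2/5; Jayant 3/80; Kavita 3/20; Lakshmi 3/80; Priya 3/80; Rajiv 1/80; Sarita 1/80; Tarun 1/80; Usha 3/80; Vikram 1/80

Ishita, as surviving spouse, takes 2/5.
The remaining 3/5 passes to Yamini's descendants per stirpes.
The 3/5 is divided into 4 equal shares of 3/20 among Omkar, Kavita, Deepa, Chetan.
Omkar predeceased; the 3/20 allotted to Omkar's branch passes to Omkar's issue by representation.
The 3/20 is divided into 4 equal shares of 3/80 among Jayant, Priya, Neelam, Usha.
Jayant is living and takes 3/80.
Priya is living and takes 3/80.
Neelam predeceased; the 3/80 allotted to Neelam's branch passes to Neelam's issue by representation.
The 3/80 is divided into 3 equal shares of 1/80 among Rajiv, Vikram, Sarita.
Rajiv is living and takes 1/80.
Vikram is living and takes 1/80.
Sarita is living and takes 1/80.
Usha is living and takes 3/80.
Kavita is living and takes 3/20.
Deepa is living and takes 3/20.
Chetan predeceased; the 3/20 allotted to Chetan's branch passes to Chetan's issue by representation.
The 3/20 is divided into 4 equal shares of 3/80 among Hemant, Lakshmi, Manoj, Bhavna.
Hemant is living and takes 3/80.
Lakshmi is living and takes 3/80.
Manoj predeceased; the 3/80 allotted to Manoj's branch passes to Manoj's issue by representation.
The 3/80 is divided into 3 equal shares of 1/80 among Girish, Aarav, Tarun.
Girish is living and takes 1/80.
Aarav is living and takes 1/80.
Tarun is living and takes 1/80.
Bhavna is living and takes 3/80.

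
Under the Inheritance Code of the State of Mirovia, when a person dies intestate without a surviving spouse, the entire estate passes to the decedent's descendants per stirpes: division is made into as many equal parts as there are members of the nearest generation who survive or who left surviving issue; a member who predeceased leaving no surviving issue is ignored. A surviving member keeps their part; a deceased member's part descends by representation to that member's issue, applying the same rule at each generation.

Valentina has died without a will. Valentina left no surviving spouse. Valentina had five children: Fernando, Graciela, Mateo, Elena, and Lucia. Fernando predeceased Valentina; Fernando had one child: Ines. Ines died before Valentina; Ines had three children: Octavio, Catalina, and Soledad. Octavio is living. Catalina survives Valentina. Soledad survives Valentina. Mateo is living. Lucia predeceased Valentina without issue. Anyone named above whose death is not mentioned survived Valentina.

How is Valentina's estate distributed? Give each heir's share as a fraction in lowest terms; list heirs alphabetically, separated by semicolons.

Catalina 1/12; Elena 1/4; Graciela 1/4; Mateo 1/4; Octavio 1/12; Soledad 1/12

There is no surviving spouse, so the entire estate passes to Valentina's descendants per stirpes.
Lucia left no surviving issue, so that branch lapses and is disregarded.
The estate is divided into 4 equal shares of 1/4 among Fernando, Graciela, Mateo, Elena.
Fernando predeceased; the 1/4 allotted to Fernando's branch passes to Fernando's issue by representation.
Ines's line is the sole branch at this level, so the full 1/4 passes to Ines's issue by representation.
The 1/4 is divided into 3 equal shares of 1/12 among Octavio, Catalina, Soledad.
Octavio is living and takes 1/12.
Catalina is living and takes 1/12.
Soledad is living and takes 1/12.
Graciela is living and takes 1/4.
Mateo is living and takes 1/4.
Elena is living and takes 1/4.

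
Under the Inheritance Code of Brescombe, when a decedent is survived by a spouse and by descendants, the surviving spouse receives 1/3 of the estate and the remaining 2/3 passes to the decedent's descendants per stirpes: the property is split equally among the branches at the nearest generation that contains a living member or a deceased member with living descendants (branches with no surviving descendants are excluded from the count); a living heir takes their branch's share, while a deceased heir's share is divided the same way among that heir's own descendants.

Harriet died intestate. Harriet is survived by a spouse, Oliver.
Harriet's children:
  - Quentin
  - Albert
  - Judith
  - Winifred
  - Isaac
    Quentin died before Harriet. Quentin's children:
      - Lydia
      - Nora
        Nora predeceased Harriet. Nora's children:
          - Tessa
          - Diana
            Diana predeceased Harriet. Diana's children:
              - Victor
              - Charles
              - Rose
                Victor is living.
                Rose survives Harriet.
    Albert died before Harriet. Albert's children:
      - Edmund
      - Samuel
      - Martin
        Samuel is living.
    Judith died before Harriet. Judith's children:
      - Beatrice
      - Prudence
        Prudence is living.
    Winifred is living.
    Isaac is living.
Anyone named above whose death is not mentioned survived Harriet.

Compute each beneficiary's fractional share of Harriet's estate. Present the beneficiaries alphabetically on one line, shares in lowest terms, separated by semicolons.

Oliver, as surviving spouse, takes 1/3.
The remaining 2/3 passes to Harriet's descendants per stirpes.
The 2/3 is divided into 5 equal shares of 2/15 among Quentin, Albert, Judith, Winifred, Isaac.
Quentin predeceased; the 2/15 allotted to Quentin's branch passes to Quentin's issue by representation.
The 2/15 is divided into 2 equal shares of 1/15 among Lydia, Nora.
Lydia is living and takes 1/15.
Nora predeceased; the 1/15 allotted to Nora's branch passes to Nora's issue by representation.
The 1/15 is divided into 2 equal shares of 1/30 among Tessa, Diana.
Tessa is living and takes 1/30.
Diana predeceased; the 1/30 allotted to Diana's branch passes to Diana's issue by representation.
The 1/30 is divided into 3 equal shares of 1/90 among Victor, Charles, Rose.
Victor is living and takes 1/90.
Charles is living and takes 1/90.
Rose is living and takes 1/90.
Albert predeceased; the 2/15 allotted to Albert's branch passes to Albert's issue by representation.
The 2/15 is divided into 3 equal shares of 2/45 among Edmund, Samuel, Martin.
Edmund is living and takes 2/45.
Samuel is living and takes 2/45.
Martin is living and takes 2/45.
Judith predeceased; the 2/15 allotted to Judith's branch passes to Judith's issue by representation.
The 2/15 is divided into 2 equal shares of 1/15 among Beatrice, Prudence.
Beatrice is living and takes 1/15.
Prudence is living and takes 1/15.
Winifred is living and takes 2/15.
Isaac is living and takes 2/15.

Beatrice 1/15; Charles 1/90; Edmund 2/45; Isaac 2/15; Lydia 1/15; Martin 2/45; Oliver 1/3; Prudence 1/15; Rose 1/90; Samuel 2/45; Tessa 1/30; Victor 1/90; Winifred 2/15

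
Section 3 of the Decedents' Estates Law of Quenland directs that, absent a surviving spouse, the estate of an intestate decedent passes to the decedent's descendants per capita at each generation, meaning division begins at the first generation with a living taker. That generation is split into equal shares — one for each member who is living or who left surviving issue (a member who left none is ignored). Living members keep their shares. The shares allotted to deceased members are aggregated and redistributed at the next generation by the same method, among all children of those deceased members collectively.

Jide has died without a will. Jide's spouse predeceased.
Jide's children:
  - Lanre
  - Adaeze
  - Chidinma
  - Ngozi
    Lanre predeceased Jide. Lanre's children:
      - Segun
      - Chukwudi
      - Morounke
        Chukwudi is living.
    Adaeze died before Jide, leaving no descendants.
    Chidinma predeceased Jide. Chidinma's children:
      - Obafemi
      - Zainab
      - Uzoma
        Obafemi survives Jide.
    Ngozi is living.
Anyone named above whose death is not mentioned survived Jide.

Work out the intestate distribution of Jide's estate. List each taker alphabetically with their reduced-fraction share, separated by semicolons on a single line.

There is no surviving spouse, so the entire estate passes to Jide's descendants per capita at each generation.
At generation 1 (Lanre, Chidinma, Ngozi) there are 3 shares of (1)/3 = 1/3 each.
Living: Ngozi — each takes 1/3.
Deceased: Lanre and Chidinma. Their combined 2/3 is pooled and carried to generation 2.
At generation 2 (Segun, Chukwudi, Morounke, Obafemi, Zainab, Uzoma) there are 6 shares of (2/3)/6 = 1/9 each.
Living: Segun, Chukwudi, Morounke, Obafemi, Zainab, and Uzoma — each takes 1/9.

Chukwudi 1/9; Morounke 1/9; Ngozi 1/3; Obafemi 1/9; Segun 1/9; Uzoma 1/9; Zainab 1/9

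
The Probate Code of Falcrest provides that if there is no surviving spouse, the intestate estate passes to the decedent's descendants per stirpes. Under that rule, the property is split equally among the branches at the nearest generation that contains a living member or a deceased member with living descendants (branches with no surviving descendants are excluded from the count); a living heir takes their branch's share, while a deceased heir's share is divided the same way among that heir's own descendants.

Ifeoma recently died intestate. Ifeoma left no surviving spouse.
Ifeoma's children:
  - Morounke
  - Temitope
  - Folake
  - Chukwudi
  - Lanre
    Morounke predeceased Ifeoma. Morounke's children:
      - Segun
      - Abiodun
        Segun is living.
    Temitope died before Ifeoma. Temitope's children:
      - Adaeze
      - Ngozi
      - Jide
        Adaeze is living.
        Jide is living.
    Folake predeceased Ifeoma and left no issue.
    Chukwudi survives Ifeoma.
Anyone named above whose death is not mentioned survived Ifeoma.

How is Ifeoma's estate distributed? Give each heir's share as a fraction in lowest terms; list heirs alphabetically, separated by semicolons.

Abiodun 1/8; Adaeze 1/12; Chukwudi 1/4; Jide 1/12; Lanre 1/4; Ngozi 1/12; Segun 1/8

There is no surviving spouse, so the entire estate passes to Ifeoma's descendants per stirpes.
Folake left no surviving issue, so that branch lapses and is disregarded.
The estate is divided into 4 equal shares of 1/4 among Morounke, Temitope, Chukwudi, Lanre.
Morounke predeceased; the 1/4 allotted to Morounke's branch passes to Morounke's issue by representation.
The 1/4 is divided into 2 equal shares of 1/8 among Segun, Abiodun.
Segun is living and takes 1/8.
Abiodun is living and takes 1/8.
Temitope predeceased; the 1/4 allotted to Temitope's branch passes to Temitope's issue by representation.
The 1/4 is divided into 3 equal shares of 1/12 among Adaeze, Ngozi, Jide.
Adaeze is living and takes 1/12.
Ngozi is living and takes 1/12.
Jide is living and takes 1/12.
Chukwudi is living and takes 1/4.
Lanre is living and takes 1/4.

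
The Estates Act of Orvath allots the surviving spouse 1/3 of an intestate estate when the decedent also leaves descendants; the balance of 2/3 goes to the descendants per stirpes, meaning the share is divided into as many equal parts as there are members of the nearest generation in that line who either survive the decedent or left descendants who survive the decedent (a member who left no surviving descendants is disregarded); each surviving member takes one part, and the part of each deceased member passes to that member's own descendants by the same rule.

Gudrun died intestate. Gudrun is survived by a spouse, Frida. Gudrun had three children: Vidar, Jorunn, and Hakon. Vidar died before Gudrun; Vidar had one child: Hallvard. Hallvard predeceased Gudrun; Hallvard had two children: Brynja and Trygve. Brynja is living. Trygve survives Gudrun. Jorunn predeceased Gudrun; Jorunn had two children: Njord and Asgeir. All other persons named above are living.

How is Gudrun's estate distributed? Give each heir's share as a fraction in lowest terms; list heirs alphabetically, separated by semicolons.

Frida, as surviving spouse, takes 1/3.
The remaining 2/3 passes to Gudrun's descendants per stirpes.
The 2/3 is divided into 3 equal shares of 2/9 among Vidar, Jorunn, Hakon.
Vidar predeceased; the 2/9 allotted to Vidar's branch passes to Vidar's issue by representation.
Hallvard's line is the sole branch at this level, so the full 2/9 passes to Hallvard's issue by representation.
The 2/9 is divided into 2 equal shares of 1/9 among Brynja, Trygve.
Brynja is living and takes 1/9.
Trygve is living and takes 1/9.
Jorunn predeceased; the 2/9 allotted to Jorunn's branch passes to Jorunn's issue by representation.
The 2/9 is divided into 2 equal shares of 1/9 among Njord, Asgeir.
Njord is living and takes 1/9.
Asgeir is living and takes 1/9.
Hakon is living and takes 2/9.

Asgeir 1/9; Brynja 1/9; Frida 1/3; Hakon 2/9; Njord 1/9; Trygve 1/9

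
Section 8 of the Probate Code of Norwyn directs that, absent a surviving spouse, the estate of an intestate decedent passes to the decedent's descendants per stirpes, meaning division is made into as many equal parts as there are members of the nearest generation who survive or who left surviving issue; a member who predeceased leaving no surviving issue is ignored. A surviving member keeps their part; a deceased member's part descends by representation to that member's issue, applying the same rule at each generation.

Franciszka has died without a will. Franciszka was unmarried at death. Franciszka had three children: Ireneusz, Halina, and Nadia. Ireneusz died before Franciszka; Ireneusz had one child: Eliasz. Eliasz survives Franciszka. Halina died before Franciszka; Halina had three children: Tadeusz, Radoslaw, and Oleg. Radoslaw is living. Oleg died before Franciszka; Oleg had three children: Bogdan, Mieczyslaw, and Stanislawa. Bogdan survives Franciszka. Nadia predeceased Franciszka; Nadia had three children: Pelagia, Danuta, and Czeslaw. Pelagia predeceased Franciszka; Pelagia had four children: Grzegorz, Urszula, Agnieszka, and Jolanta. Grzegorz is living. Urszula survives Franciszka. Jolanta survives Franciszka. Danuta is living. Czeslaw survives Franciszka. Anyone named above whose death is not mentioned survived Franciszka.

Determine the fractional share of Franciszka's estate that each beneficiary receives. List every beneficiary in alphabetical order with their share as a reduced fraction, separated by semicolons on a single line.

There is no surviving spouse, so the entire estate passes to Franciszka's descendants per stirpes.
The estate is divided into 3 equal shares of 1/3 among Ireneusz, Halina, Nadia.
Ireneusz predeceased; the 1/3 allotted to Ireneusz's branch passes to Ireneusz's issue by representation.
Eliasz is the sole taker at this level and receives the full 1/3.
Halina predeceased; the 1/3 allotted to Halina's branch passes to Halina's issue by representation.
The 1/3 is divided into 3 equal shares of 1/9 among Tadeusz, Radoslaw, Oleg.
Tadeusz is living and takes 1/9.
Radoslaw is living and takes 1/9.
Oleg predeceased; the 1/9 allotted to Oleg's branch passes to Oleg's issue by representation.
The 1/9 is divided into 3 equal shares of 1/27 among Bogdan, Mieczyslaw, Stanislawa.
Bogdan is living and takes 1/27.
Mieczyslaw is living and takes 1/27.
Stanislawa is living and takes 1/27.
Nadia predeceased; the 1/3 allotted to Nadia's branch passes to Nadia's issue by representation.
The 1/3 is divided into 3 equal shares of 1/9 among Pelagia, Danuta, Czeslaw.
Pelagia predeceased; the 1/9 allotted to Pelagia's branch passes to Pelagia's issue by representation.
The 1/9 is divided into 4 equal shares of 1/36 among Grzegorz, Urszula, Agnieszka, Jolanta.
Grzegorz is living and takes 1/36.
Urszula is living and takes 1/36.
Agnieszka is living and takes 1/36.
Jolanta is living and takes 1/36.
Danuta is living and takes 1/9.
Czeslaw is living and takes 1/9.

Agnieszka 1/36; Bogdan 1/27; Czeslaw 1/9; Danuta 1/9; Eliasz 1/3; Grzegorz 1/36; Jolanta 1/36; Mieczyslaw 1/27; Radoslaw 1/9; Stanislawa 1/27; Tadeusz 1/9; Urszula 1/36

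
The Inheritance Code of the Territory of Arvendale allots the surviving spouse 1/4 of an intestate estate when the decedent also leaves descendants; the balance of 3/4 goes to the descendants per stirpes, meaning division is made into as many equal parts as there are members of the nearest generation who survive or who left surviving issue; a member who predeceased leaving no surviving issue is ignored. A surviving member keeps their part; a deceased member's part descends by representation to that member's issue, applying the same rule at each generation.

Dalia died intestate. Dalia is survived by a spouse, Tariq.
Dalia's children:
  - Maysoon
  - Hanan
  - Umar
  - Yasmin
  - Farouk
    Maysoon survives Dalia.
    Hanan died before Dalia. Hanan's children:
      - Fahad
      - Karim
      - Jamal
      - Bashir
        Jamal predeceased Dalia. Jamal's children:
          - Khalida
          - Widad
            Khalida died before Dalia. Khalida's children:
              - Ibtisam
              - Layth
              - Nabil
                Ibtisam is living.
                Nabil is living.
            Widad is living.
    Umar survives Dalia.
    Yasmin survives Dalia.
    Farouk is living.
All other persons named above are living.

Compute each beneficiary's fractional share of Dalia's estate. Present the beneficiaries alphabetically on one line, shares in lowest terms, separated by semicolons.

Tariq, as surviving spouse, takes 1/4.
The remaining 3/4 passes to Dalia's descendants per stirpes.
The 3/4 is divided into 5 equal shares of 3/20 among Maysoon, Hanan, Umar, Yasmin, Farouk.
Maysoon is living and takes 3/20.
Hanan predeceased; the 3/20 allotted to Hanan's branch passes to Hanan's issue by representation.
The 3/20 is divided into 4 equal shares of 3/80 among Fahad, Karim, Jamal, Bashir.
Fahad is living and takes 3/80.
Karim is living and takes 3/80.
Jamal predeceased; the 3/80 allotted to Jamal's branch passes to Jamal's issue by representation.
The 3/80 is divided into 2 equal shares of 3/160 among Khalida, Widad.
Khalida predeceased; the 3/160 allotted to Khalida's branch passes to Khalida's issue by representation.
The 3/160 is divided into 3 equal shares of 1/160 among Ibtisam, Layth, Nabil.
Ibtisam is living and takes 1/160.
Layth is living and takes 1/160.
Nabil is living and takes 1/160.
Widad is living and takes 3/160.
Bashir is living and takes 3/80.
Umar is living and takes 3/20.
Yasmin is living and takes 3/20.
Farouk is living and takes 3/20.

Bashir 3/80; Fahad 3/80; Farouk 3/20; Ibtisam 1/160; Karim 3/80; Layth 1/160; Maysoon 3/20; Nabil 1/160; Tariq 1/4; Umar 3/20; Widad 3/160; Yasmin 3/20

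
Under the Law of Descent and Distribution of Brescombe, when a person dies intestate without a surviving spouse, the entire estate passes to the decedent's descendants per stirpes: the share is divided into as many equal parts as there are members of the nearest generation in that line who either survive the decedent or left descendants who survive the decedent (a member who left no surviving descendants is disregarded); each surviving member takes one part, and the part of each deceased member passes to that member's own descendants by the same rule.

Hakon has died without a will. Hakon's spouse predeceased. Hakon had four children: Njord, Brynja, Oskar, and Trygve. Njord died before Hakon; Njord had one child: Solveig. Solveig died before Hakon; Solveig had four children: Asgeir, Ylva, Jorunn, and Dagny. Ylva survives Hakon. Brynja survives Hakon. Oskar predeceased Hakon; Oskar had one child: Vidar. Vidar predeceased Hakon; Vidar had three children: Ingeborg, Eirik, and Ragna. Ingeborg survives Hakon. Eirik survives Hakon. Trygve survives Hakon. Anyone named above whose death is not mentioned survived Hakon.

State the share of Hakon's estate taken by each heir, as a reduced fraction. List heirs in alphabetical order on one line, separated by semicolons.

There is no surviving spouse, so the entire estate passes to Hakon's descendants per stirpes.
The estate is divided into 4 equal shares of 1/4 among Njord, Brynja, Oskar, Trygve.
Njord predeceased; the 1/4 allotted to Njord's branch passes to Njord's issue by representation.
Solveig's line is the sole branch at this level, so the full 1/4 passes to Solveig's issue by representation.
The 1/4 is divided into 4 equal shares of 1/16 among Asgeir, Ylva, Jorunn, Dagny.
Asgeir is living and takes 1/16.
Ylva is living and takes 1/16.
Jorunn is living and takes 1/16.
Dagny is living and takes 1/16.
Brynja is living and takes 1/4.
Oskar predeceased; the 1/4 allotted to Oskar's branch passes to Oskar's issue by representation.
Vidar's line is the sole branch at this level, so the full 1/4 passes to Vidar's issue by representation.
The 1/4 is divided into 3 equal shares of 1/12 among Ingeborg, Eirik, Ragna.
Ingeborg is living and takes 1/12.
Eirik is living and takes 1/12.
Ragna is living and takes 1/12.
Trygve is living and takes 1/4.

Asgeir 1/16; Brynja 1/4; Dagny 1/16; Eirik 1/12; Ingeborg 1/12; Jorunn 1/16; Ragna 1/12; Trygve 1/4; Ylva 1/16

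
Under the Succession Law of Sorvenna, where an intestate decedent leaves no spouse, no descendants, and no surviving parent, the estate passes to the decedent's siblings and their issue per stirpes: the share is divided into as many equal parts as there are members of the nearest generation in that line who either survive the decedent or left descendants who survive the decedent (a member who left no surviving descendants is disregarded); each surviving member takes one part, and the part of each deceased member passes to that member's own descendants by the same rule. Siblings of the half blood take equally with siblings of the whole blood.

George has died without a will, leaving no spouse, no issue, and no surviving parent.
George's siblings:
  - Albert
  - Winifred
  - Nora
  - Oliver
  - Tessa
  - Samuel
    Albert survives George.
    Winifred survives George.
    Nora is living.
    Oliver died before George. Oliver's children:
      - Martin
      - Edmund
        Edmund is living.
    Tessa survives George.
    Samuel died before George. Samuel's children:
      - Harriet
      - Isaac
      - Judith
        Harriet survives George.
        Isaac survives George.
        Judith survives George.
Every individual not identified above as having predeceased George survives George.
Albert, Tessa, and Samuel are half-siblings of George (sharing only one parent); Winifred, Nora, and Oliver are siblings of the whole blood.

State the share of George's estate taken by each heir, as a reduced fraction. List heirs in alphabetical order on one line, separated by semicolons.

No spouse, descendants, or parent survives, so the estate passes to George's siblings per stirpes.
Half-blood and whole-blood siblings take equally under the stated rule.
The estate is divided into 6 equal shares of 1/6 among Albert, Winifred, Nora, Oliver, Tessa, Samuel.
Albert is living and takes 1/6.
Winifred is living and takes 1/6.
Nora is living and takes 1/6.
Oliver predeceased; the 1/6 allotted to Oliver's branch passes to Oliver's issue by representation.
The 1/6 is divided into 2 equal shares of 1/12 among Martin, Edmund.
Martin is living and takes 1/12.
Edmund is living and takes 1/12.
Tessa is living and takes 1/6.
Samuel predeceased; the 1/6 allotted to Samuel's branch passes to Samuel's issue by representation.
The 1/6 is divided into 3 equal shares of 1/18 among Harriet, Isaac, Judith.
Harriet is living and takes 1/18.
Isaac is living and takes 1/18.
Judith is living and takes 1/18.

Albert 1/6; Edmund 1/12; Harriet 1/18; Isaac 1/18; Judith 1/18; Martin 1/12; Nora 1/6; Tessa 1/6; Winifred 1/6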